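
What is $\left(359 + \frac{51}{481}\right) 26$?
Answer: $\frac{345460}{37} \approx 9336.8$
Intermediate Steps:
$\left(359 + \frac{51}{481}\right) 26 = \frac{172730}{481} \cdot 26 = \frac{345460}{37}$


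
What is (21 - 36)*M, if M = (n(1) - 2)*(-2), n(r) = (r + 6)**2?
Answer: 1410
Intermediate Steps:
n(r) = (6 + r)**2
M = -94 (M = ((6 + 1)**2 - 2)*(-2) = (7**2 - 2)*(-2) = (49 - 2)*(-2) = 47*(-2) = -94)
(21 - 36)*M = (21 - 36)*(-94) = -15*(-94) = 1410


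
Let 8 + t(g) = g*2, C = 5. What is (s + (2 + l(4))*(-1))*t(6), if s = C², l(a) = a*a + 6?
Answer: 4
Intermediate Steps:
l(a) = 6 + a² (l(a) = a² + 6 = 6 + a²)
t(g) = -8 + 2*g (t(g) = -8 + g*2 = -8 + 2*g)
s = 25 (s = 5² = 25)
(s + (2 + l(4))*(-1))*t(6) = (25 + (2 + (6 + 4²))*(-1))*(-8 + 2*6) = (25 + (2 + (6 + 16))*(-1))*(-8 + 12) = (25 + (2 + 22)*(-1))*4 = (25 + 24*(-1))*4 = (25 - 24)*4 = 1*4 = 4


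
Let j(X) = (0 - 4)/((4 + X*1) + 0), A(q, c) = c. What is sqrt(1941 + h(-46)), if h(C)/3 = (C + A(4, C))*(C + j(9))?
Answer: 3*sqrt(276445)/13 ≈ 121.33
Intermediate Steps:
j(X) = -4/(4 + X) (j(X) = -4/((4 + X) + 0) = -4/(4 + X))
h(C) = 6*C*(-4/13 + C) (h(C) = 3*((C + C)*(C - 4/(4 + 9))) = 3*((2*C)*(C - 4/13)) = 3*((2*C)*(-4/13 + C)) = 3*(2*C*(-4/13 + C)) = 6*C*(-4/13 + C))
sqrt(1941 + h(-46)) = sqrt(1941 + (6/13)*(-46)*(-4 + 13*(-46))) = sqrt(1941 + (6/13)*(-46)*(-4 - 598)) = sqrt(1941 + (6/13)*(-46)*(-602)) = sqrt(1941 + 166152/13) = sqrt(191385/13) = 3*sqrt(276445)/13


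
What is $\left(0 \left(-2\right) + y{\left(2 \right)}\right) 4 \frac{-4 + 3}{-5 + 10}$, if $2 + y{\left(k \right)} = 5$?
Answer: $- \frac{12}{5} \approx -2.4$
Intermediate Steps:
$y{\left(k \right)} = 3$ ($y{\left(k \right)} = -2 + 5 = 3$)
$\left(0 \left(-2\right) + y{\left(2 \right)}\right) 4 \frac{-4 + 3}{-5 + 10} = \left(0 \left(-2\right) + 3\right) 4 \frac{-4 + 3}{-5 + 10} = \left(0 + 3\right) 4 \left(- \frac{1}{5}\right) = 3 \cdot 4 \left(\left(-1\right) \frac{1}{5}\right) = 12 \left(- \frac{1}{5}\right) = - \frac{12}{5}$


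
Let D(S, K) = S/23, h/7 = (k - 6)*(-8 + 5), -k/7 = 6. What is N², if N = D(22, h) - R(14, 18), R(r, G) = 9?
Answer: 34225/529 ≈ 64.698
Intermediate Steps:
k = -42 (k = -7*6 = -42)
h = 1008 (h = 7*((-42 - 6)*(-8 + 5)) = 7*(-48*(-3)) = 7*144 = 1008)
D(S, K) = S/23 (D(S, K) = S*(1/23) = S/23)
N = -185/23 (N = (1/23)*22 - 1*9 = 22/23 - 9 = -185/23 ≈ -8.0435)
N² = (-185/23)² = 34225/529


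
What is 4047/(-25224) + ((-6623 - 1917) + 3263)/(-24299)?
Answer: 11589665/204305992 ≈ 0.056727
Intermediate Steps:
4047/(-25224) + ((-6623 - 1917) + 3263)/(-24299) = 4047*(-1/25224) + (-8540 + 3263)*(-1/24299) = -1349/8408 - 5277*(-1/24299) = -1349/8408 + 5277/24299 = 11589665/204305992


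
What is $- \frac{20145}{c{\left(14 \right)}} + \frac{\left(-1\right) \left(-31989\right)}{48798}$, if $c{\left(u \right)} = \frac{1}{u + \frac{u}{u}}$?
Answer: $- \frac{4915167887}{16266} \approx -3.0217 \cdot 10^{5}$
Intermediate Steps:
$c{\left(u \right)} = \frac{1}{1 + u}$ ($c{\left(u \right)} = \frac{1}{u + 1} = \frac{1}{1 + u}$)
$- \frac{20145}{c{\left(14 \right)}} + \frac{\left(-1\right) \left(-31989\right)}{48798} = - \frac{20145}{\frac{1}{1 + 14}} + \frac{\left(-1\right) \left(-31989\right)}{48798} = - \frac{20145}{\frac{1}{15}} + 31989 \cdot \frac{1}{48798} = - 20145 \frac{1}{\frac{1}{15}} + \frac{10663}{16266} = \left(-20145\right) 15 + \frac{10663}{16266} = -302175 + \frac{10663}{16266} = - \frac{4915167887}{16266}$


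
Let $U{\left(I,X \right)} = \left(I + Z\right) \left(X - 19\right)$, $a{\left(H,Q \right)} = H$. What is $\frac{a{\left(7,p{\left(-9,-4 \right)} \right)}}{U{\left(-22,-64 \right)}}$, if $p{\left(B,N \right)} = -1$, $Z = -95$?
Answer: $\frac{7}{9711} \approx 0.00072083$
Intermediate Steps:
$U{\left(I,X \right)} = \left(-95 + I\right) \left(-19 + X\right)$ ($U{\left(I,X \right)} = \left(I - 95\right) \left(X - 19\right) = \left(-95 + I\right) \left(-19 + X\right)$)
$\frac{a{\left(7,p{\left(-9,-4 \right)} \right)}}{U{\left(-22,-64 \right)}} = \frac{7}{1805 - -6080 - -418 - -1408} = \frac{7}{1805 + 6080 + 418 + 1408} = \frac{7}{9711}$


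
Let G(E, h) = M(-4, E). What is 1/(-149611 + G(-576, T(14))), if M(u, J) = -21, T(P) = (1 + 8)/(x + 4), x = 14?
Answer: -1/149632 ≈ -6.6831e-6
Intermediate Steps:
T(P) = 1/2 (T(P) = (1 + 8)/(14 + 4) = 9/18 = 9*(1/18) = 1/2)
G(E, h) = -21
1/(-149611 + G(-576, T(14))) = 1/(-149611 - 21) = 1/(-149632) = -1/149632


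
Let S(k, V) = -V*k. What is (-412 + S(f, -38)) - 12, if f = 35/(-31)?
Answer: -14474/31 ≈ -466.90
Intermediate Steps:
f = -35/31 (f = 35*(-1/31) = -35/31 ≈ -1.1290)
S(k, V) = -V*k
(-412 + S(f, -38)) - 12 = (-412 - 1*(-38)*(-35/31)) - 12 = (-412 - 1330/31) - 12 = -14102/31 - 12 = -14474/31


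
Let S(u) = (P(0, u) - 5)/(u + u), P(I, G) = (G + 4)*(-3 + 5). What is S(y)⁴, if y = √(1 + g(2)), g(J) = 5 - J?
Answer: 2401/256 ≈ 9.3789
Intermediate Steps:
y = 2 (y = √(1 + (5 - 1*2)) = √(1 + (5 - 2)) = √(1 + 3) = √4 = 2)
P(I, G) = 8 + 2*G (P(I, G) = (4 + G)*2 = 8 + 2*G)
S(u) = (3 + 2*u)/(2*u) (S(u) = ((8 + 2*u) - 5)/(u + u) = (3 + 2*u)/((2*u)) = (3 + 2*u)*(1/(2*u)) = (3 + 2*u)/(2*u))
S(y)⁴ = ((3/2 + 2)/2)⁴ = ((½)*(7/2))⁴ = (7/4)⁴ = 2401/256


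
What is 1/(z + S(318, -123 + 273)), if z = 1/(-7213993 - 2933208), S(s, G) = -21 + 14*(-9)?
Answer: -10147201/1491638548 ≈ -0.0068027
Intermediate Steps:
S(s, G) = -147 (S(s, G) = -21 - 126 = -147)
z = -1/10147201 (z = 1/(-10147201) = -1/10147201 ≈ -9.8549e-8)
1/(z + S(318, -123 + 273)) = 1/(-1/10147201 - 147) = 1/(-1491638548/10147201) = -10147201/1491638548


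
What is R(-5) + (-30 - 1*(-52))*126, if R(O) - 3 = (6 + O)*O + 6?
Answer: 2776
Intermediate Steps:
R(O) = 9 + O*(6 + O) (R(O) = 3 + ((6 + O)*O + 6) = 3 + (O*(6 + O) + 6) = 3 + (6 + O*(6 + O)) = 9 + O*(6 + O))
R(-5) + (-30 - 1*(-52))*126 = (9 + (-5)² + 6*(-5)) + (-30 - 1*(-52))*126 = (9 + 25 - 30) + (-30 + 52)*126 = 4 + 22*126 = 4 + 2772 = 2776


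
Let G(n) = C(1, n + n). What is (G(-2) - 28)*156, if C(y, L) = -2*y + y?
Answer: -4524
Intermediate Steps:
C(y, L) = -y
G(n) = -1 (G(n) = -1*1 = -1)
(G(-2) - 28)*156 = (-1 - 28)*156 = -29*156 = -4524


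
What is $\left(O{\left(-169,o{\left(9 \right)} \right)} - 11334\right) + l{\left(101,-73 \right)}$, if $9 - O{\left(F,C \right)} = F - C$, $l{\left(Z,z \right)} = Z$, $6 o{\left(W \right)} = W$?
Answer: $- \frac{22107}{2} \approx -11054.0$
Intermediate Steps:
$o{\left(W \right)} = \frac{W}{6}$
$O{\left(F,C \right)} = 9 + C - F$ ($O{\left(F,C \right)} = 9 - \left(F - C\right) = 9 + \left(C - F\right) = 9 + C - F$)
$\left(O{\left(-169,o{\left(9 \right)} \right)} - 11334\right) + l{\left(101,-73 \right)} = \left(\left(9 + \frac{1}{6} \cdot 9 - -169\right) - 11334\right) + 101 = \left(\left(9 + \frac{3}{2} + 169\right) - 11334\right) + 101 = \left(\frac{359}{2} - 11334\right) + 101 = - \frac{22309}{2} + 101 = - \frac{22107}{2}$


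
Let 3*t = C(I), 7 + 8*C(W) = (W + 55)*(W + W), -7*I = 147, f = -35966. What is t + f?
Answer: -864619/24 ≈ -36026.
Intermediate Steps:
I = -21 (I = -⅐*147 = -21)
C(W) = -7/8 + W*(55 + W)/4 (C(W) = -7/8 + ((W + 55)*(W + W))/8 = -7/8 + ((55 + W)*(2*W))/8 = -7/8 + (2*W*(55 + W))/8 = -7/8 + W*(55 + W)/4)
t = -1435/24 (t = (-7/8 + (¼)*(-21)² + (55/4)*(-21))/3 = (-7/8 + (¼)*441 - 1155/4)/3 = (-7/8 + 441/4 - 1155/4)/3 = (⅓)*(-1435/8) = -1435/24 ≈ -59.792)
t + f = -1435/24 - 35966 = -864619/24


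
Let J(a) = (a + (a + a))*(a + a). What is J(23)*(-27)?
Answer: -85698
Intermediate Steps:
J(a) = 6*a² (J(a) = (a + 2*a)*(2*a) = (3*a)*(2*a) = 6*a²)
J(23)*(-27) = (6*23²)*(-27) = (6*529)*(-27) = 3174*(-27) = -85698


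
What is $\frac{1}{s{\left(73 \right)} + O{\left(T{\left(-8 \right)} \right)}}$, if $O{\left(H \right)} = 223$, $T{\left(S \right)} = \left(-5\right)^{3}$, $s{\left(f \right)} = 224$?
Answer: $\frac{1}{447} \approx 0.0022371$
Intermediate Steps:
$T{\left(S \right)} = -125$
$\frac{1}{s{\left(73 \right)} + O{\left(T{\left(-8 \right)} \right)}} = \frac{1}{224 + 223} = \frac{1}{447}$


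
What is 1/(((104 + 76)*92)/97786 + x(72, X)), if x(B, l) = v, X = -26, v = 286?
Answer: 48893/13991678 ≈ 0.0034944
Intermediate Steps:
x(B, l) = 286
1/(((104 + 76)*92)/97786 + x(72, X)) = 1/(((104 + 76)*92)/97786 + 286) = 1/((180*92)*(1/97786) + 286) = 1/(16560*(1/97786) + 286) = 1/(8280/48893 + 286) = 1/(13991678/48893) = 48893/13991678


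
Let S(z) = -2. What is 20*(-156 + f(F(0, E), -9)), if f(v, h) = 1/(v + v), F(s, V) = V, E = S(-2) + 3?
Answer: -3110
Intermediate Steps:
E = 1 (E = -2 + 3 = 1)
f(v, h) = 1/(2*v)
20*(-156 + f(F(0, E), -9)) = 20*(-156 + (½)/1) = 20*(-156 + (½)*1) = 20*(-156 + ½) = 20*(-311/2) = -3110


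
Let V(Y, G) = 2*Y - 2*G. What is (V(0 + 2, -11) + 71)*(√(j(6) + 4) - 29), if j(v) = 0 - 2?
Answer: -2813 + 97*√2 ≈ -2675.8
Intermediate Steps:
V(Y, G) = -2*G + 2*Y
j(v) = -2
(V(0 + 2, -11) + 71)*(√(j(6) + 4) - 29) = ((-2*(-11) + 2*(0 + 2)) + 71)*(√(-2 + 4) - 29) = ((22 + 2*2) + 71)*(√2 - 29) = ((22 + 4) + 71)*(-29 + √2) = (26 + 71)*(-29 + √2) = 97*(-29 + √2) = -2813 + 97*√2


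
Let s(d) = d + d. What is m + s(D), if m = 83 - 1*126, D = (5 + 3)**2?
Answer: 85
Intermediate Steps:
D = 64 (D = 8**2 = 64)
s(d) = 2*d
m = -43 (m = 83 - 126 = -43)
m + s(D) = -43 + 2*64 = -43 + 128 = 85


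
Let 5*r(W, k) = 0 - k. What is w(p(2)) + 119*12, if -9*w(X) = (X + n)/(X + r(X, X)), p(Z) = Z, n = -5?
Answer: 34277/24 ≈ 1428.2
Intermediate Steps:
r(W, k) = -k/5 (r(W, k) = (0 - k)/5 = (-k)/5 = -k/5)
w(X) = -5*(-5 + X)/(36*X) (w(X) = -(X - 5)/(9*(X - X/5)) = -(-5 + X)/(9*(4*X/5)) = -(-5 + X)*5/(4*X)/9 = -5*(-5 + X)/(36*X))
w(p(2)) + 119*12 = (5/36)*(5 - 1*2)/2 + 119*12 = (5/36)*(½)*(5 - 2) + 1428 = (5/36)*(½)*3 + 1428 = 5/24 + 1428 = 34277/24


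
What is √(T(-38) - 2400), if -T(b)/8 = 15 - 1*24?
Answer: 2*I*√582 ≈ 48.249*I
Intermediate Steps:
T(b) = 72 (T(b) = -8*(15 - 1*24) = -8*(15 - 24) = -8*(-9) = 72)
√(T(-38) - 2400) = √(72 - 2400) = √(-2328) = 2*I*√582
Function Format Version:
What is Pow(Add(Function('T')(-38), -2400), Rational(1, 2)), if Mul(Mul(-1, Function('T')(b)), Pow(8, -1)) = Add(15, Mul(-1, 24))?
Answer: Mul(2, I, Pow(582, Rational(1, 2))) ≈ Mul(48.249, I)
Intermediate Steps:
Function('T')(b) = 72 (Function('T')(b) = Mul(-8, Add(15, Mul(-1, 24))) = Mul(-8, Add(15, -24)) = Mul(-8, -9) = 72)
Pow(Add(Function('T')(-38), -2400), Rational(1, 2)) = Pow(Add(72, -2400), Rational(1, 2)) = Pow(-2328, Rational(1, 2)) = Mul(2, I, Pow(582, Rational(1, 2)))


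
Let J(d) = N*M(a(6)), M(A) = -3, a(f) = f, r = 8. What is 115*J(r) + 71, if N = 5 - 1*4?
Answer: -274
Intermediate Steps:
N = 1 (N = 5 - 4 = 1)
J(d) = -3 (J(d) = 1*(-3) = -3)
115*J(r) + 71 = 115*(-3) + 71 = -345 + 71 = -274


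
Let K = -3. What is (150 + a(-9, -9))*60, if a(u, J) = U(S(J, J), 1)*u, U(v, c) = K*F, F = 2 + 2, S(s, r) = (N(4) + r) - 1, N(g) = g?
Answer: 15480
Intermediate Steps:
S(s, r) = 3 + r (S(s, r) = (4 + r) - 1 = 3 + r)
F = 4
U(v, c) = -12 (U(v, c) = -3*4 = -12)
a(u, J) = -12*u
(150 + a(-9, -9))*60 = (150 - 12*(-9))*60 = (150 + 108)*60 = 258*60 = 15480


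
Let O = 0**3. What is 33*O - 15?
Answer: -15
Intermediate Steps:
O = 0
33*O - 15 = 33*0 - 15 = 0 - 15 = -15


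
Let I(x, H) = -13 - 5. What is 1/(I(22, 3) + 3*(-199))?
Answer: -1/615 ≈ -0.0016260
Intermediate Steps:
I(x, H) = -18
1/(I(22, 3) + 3*(-199)) = 1/(-18 + 3*(-199)) = 1/(-18 - 597) = 1/(-615) = -1/615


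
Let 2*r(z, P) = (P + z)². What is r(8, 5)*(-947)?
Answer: -160043/2 ≈ -80022.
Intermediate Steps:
r(z, P) = (P + z)²/2
r(8, 5)*(-947) = ((5 + 8)²/2)*(-947) = ((½)*13²)*(-947) = ((½)*169)*(-947) = (169/2)*(-947) = -160043/2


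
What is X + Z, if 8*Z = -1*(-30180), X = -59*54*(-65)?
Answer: 421725/2 ≈ 2.1086e+5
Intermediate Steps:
X = 207090 (X = -3186*(-65) = 207090)
Z = 7545/2 (Z = (-1*(-30180))/8 = (1/8)*30180 = 7545/2 ≈ 3772.5)
X + Z = 207090 + 7545/2 = 421725/2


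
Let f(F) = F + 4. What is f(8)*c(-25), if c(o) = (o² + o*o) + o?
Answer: 14700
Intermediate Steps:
f(F) = 4 + F
c(o) = o + 2*o² (c(o) = (o² + o²) + o = 2*o² + o = o + 2*o²)
f(8)*c(-25) = (4 + 8)*(-25*(1 + 2*(-25))) = 12*(-25*(1 - 50)) = 12*(-25*(-49)) = 12*1225 = 14700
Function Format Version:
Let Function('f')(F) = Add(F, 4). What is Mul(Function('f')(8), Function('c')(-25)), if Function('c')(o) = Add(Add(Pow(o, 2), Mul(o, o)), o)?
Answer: 14700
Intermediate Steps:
Function('f')(F) = Add(4, F)
Function('c')(o) = Add(o, Mul(2, Pow(o, 2))) (Function('c')(o) = Add(Add(Pow(o, 2), Pow(o, 2)), o) = Add(Mul(2, Pow(o, 2)), o) = Add(o, Mul(2, Pow(o, 2))))
Mul(Function('f')(8), Function('c')(-25)) = Mul(Add(4, 8), Mul(-25, Add(1, Mul(2, -25)))) = Mul(12, Mul(-25, Add(1, -50))) = Mul(12, Mul(-25, -49)) = Mul(12, 1225) = 14700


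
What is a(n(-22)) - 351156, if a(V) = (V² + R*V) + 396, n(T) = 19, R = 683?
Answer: -337422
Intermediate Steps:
a(V) = 396 + V² + 683*V (a(V) = (V² + 683*V) + 396 = 396 + V² + 683*V)
a(n(-22)) - 351156 = (396 + 19² + 683*19) - 351156 = (396 + 361 + 12977) - 351156 = 13734 - 351156 = -337422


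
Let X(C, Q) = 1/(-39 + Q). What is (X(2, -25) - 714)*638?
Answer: -14577343/32 ≈ -4.5554e+5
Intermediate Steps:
(X(2, -25) - 714)*638 = (1/(-39 - 25) - 714)*638 = (1/(-64) - 714)*638 = (-1/64 - 714)*638 = -45697/64*638 = -14577343/32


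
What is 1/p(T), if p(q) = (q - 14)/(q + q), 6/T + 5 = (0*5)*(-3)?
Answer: 3/19 ≈ 0.15789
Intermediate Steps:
T = -6/5 (T = 6/(-5 + (0*5)*(-3)) = 6/(-5 + 0*(-3)) = 6/(-5 + 0) = 6/(-5) = 6*(-⅕) = -6/5 ≈ -1.2000)
p(q) = (-14 + q)/(2*q) (p(q) = (-14 + q)/((2*q)) = (-14 + q)*(1/(2*q)) = (-14 + q)/(2*q))
1/p(T) = 1/((-14 - 6/5)/(2*(-6/5))) = 1/((½)*(-⅚)*(-76/5)) = 1/(19/3) = 3/19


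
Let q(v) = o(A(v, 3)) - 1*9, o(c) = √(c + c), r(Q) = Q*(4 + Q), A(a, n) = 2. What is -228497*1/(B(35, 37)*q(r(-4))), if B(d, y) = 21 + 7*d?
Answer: 228497/1862 ≈ 122.72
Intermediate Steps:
o(c) = √2*√c (o(c) = √(2*c) = √2*√c)
q(v) = -7 (q(v) = √2*√2 - 1*9 = 2 - 9 = -7)
-228497*1/(B(35, 37)*q(r(-4))) = -228497*(-1/(7*(21 + 7*35))) = -228497*(-1/(7*(21 + 245))) = -228497/((-7*266)) = -228497/(-1862) = -228497*(-1/1862) = 228497/1862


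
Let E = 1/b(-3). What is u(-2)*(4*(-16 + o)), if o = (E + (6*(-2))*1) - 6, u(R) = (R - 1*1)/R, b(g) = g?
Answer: -206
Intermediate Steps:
E = -⅓ (E = 1/(-3) = -⅓ ≈ -0.33333)
u(R) = (-1 + R)/R (u(R) = (R - 1)/R = (-1 + R)/R)
o = -55/3 (o = (-⅓ + (6*(-2))*1) - 6 = (-⅓ - 12*1) - 6 = (-⅓ - 12) - 6 = -37/3 - 6 = -55/3 ≈ -18.333)
u(-2)*(4*(-16 + o)) = ((-1 - 2)/(-2))*(4*(-16 - 55/3)) = (-½*(-3))*(4*(-103/3)) = (3/2)*(-412/3) = -206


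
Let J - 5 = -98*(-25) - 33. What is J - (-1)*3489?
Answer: 5911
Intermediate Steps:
J = 2422 (J = 5 + (-98*(-25) - 33) = 5 + (2450 - 33) = 5 + 2417 = 2422)
J - (-1)*3489 = 2422 - (-1)*3489 = 2422 - 1*(-3489) = 2422 + 3489 = 5911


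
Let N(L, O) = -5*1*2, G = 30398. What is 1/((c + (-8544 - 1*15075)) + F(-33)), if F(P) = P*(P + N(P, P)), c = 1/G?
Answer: -30398/674835599 ≈ -4.5045e-5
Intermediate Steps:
N(L, O) = -10 (N(L, O) = -5*2 = -10)
c = 1/30398 ≈ 3.2897e-5
F(P) = P*(-10 + P) (F(P) = P*(P - 10) = P*(-10 + P))
1/((c + (-8544 - 1*15075)) + F(-33)) = 1/((1/30398 + (-8544 - 1*15075)) - 33*(-10 - 33)) = 1/((1/30398 + (-8544 - 15075)) - 33*(-43)) = 1/((1/30398 - 23619) + 1419) = 1/(-717970361/30398 + 1419) = 1/(-674835599/30398) = -30398/674835599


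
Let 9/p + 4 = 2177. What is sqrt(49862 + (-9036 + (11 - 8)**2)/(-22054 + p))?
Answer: sqrt(114516295213053414761)/47923333 ≈ 223.30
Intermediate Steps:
p = 9/2173 (p = 9/(-4 + 2177) = 9/2173 ≈ 0.0041417)
sqrt(49862 + (-9036 + (11 - 8)**2)/(-22054 + p)) = sqrt(49862 + (-9036 + (11 - 8)**2)/(-22054 + 9/2173)) = sqrt(49862 + (-9036 + 3**2)/(-47923333/2173)) = sqrt(49862 + (-9036 + 9)*(-2173/47923333)) = sqrt(49862 - 9027*(-2173/47923333)) = sqrt(49862 + 19615671/47923333) = sqrt(2389572845717/47923333) = sqrt(114516295213053414761)/47923333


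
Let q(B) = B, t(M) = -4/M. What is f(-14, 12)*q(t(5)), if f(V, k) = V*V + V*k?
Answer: -112/5 ≈ -22.400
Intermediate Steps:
f(V, k) = V² + V*k
f(-14, 12)*q(t(5)) = (-14*(-14 + 12))*(-4/5) = (-14*(-2))*(-4*⅕) = 28*(-⅘) = -112/5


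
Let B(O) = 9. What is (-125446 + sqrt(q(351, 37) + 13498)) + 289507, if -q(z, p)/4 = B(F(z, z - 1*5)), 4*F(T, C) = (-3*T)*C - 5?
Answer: 164061 + sqrt(13462) ≈ 1.6418e+5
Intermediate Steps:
F(T, C) = -5/4 - 3*C*T/4 (F(T, C) = ((-3*T)*C - 5)/4 = (-3*C*T - 5)/4 = (-5 - 3*C*T)/4 = -5/4 - 3*C*T/4)
q(z, p) = -36 (q(z, p) = -4*9 = -36)
(-125446 + sqrt(q(351, 37) + 13498)) + 289507 = (-125446 + sqrt(-36 + 13498)) + 289507 = (-125446 + sqrt(13462)) + 289507 = 164061 + sqrt(13462)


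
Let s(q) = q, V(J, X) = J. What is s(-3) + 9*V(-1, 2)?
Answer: -12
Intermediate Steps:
s(-3) + 9*V(-1, 2) = -3 + 9*(-1) = -3 - 9 = -12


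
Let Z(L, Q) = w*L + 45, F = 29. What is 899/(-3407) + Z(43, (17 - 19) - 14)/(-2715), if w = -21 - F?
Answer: 946190/1850001 ≈ 0.51145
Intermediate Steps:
w = -50 (w = -21 - 1*29 = -21 - 29 = -50)
Z(L, Q) = 45 - 50*L (Z(L, Q) = -50*L + 45 = 45 - 50*L)
899/(-3407) + Z(43, (17 - 19) - 14)/(-2715) = 899/(-3407) + (45 - 50*43)/(-2715) = 899*(-1/3407) + (45 - 2150)*(-1/2715) = -899/3407 - 2105*(-1/2715) = -899/3407 + 421/543 = 946190/1850001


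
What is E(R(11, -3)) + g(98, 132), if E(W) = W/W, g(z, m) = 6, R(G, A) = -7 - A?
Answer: 7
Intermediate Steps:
E(W) = 1
E(R(11, -3)) + g(98, 132) = 1 + 6 = 7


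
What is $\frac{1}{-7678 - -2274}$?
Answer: $- \frac{1}{5404} \approx -0.00018505$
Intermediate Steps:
$\frac{1}{-7678 - -2274} = \frac{1}{-7678 + \left(-1047 + 3321\right)} = \frac{1}{-7678 + 2274} = \frac{1}{-5404} = - \frac{1}{5404}$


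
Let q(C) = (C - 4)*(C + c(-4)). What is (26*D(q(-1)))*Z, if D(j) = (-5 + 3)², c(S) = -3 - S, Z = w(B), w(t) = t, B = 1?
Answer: 104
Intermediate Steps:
Z = 1
q(C) = (1 + C)*(-4 + C) (q(C) = (C - 4)*(C + (-3 - 1*(-4))) = (-4 + C)*(C + (-3 + 4)) = (-4 + C)*(C + 1) = (-4 + C)*(1 + C) = (1 + C)*(-4 + C))
D(j) = 4 (D(j) = (-2)² = 4)
(26*D(q(-1)))*Z = (26*4)*1 = 104*1 = 104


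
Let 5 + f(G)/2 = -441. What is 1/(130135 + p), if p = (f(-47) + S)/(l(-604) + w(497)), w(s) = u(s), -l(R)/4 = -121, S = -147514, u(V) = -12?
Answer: 236/30637657 ≈ 7.7029e-6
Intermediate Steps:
l(R) = 484 (l(R) = -4*(-121) = 484)
w(s) = -12
f(G) = -892 (f(G) = -10 + 2*(-441) = -10 - 882 = -892)
p = -74203/236 (p = (-892 - 147514)/(484 - 12) = -148406/472 = -148406*1/472 = -74203/236 ≈ -314.42)
1/(130135 + p) = 1/(130135 - 74203/236) = 1/(30637657/236) = 236/30637657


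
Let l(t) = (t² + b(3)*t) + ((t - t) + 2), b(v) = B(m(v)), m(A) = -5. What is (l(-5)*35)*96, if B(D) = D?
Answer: 174720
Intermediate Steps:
b(v) = -5
l(t) = 2 + t² - 5*t (l(t) = (t² - 5*t) + ((t - t) + 2) = (t² - 5*t) + (0 + 2) = (t² - 5*t) + 2 = 2 + t² - 5*t)
(l(-5)*35)*96 = ((2 + (-5)² - 5*(-5))*35)*96 = ((2 + 25 + 25)*35)*96 = (52*35)*96 = 1820*96 = 174720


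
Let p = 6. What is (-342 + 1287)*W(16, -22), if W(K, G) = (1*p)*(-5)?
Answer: -28350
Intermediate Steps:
W(K, G) = -30 (W(K, G) = (1*6)*(-5) = 6*(-5) = -30)
(-342 + 1287)*W(16, -22) = (-342 + 1287)*(-30) = 945*(-30) = -28350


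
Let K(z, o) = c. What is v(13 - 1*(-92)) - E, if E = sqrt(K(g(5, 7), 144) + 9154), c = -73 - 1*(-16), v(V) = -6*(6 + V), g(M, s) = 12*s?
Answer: -666 - sqrt(9097) ≈ -761.38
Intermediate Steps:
v(V) = -36 - 6*V
c = -57 (c = -73 + 16 = -57)
K(z, o) = -57
E = sqrt(9097) (E = sqrt(-57 + 9154) = sqrt(9097) ≈ 95.378)
v(13 - 1*(-92)) - E = (-36 - 6*(13 - 1*(-92))) - sqrt(9097) = (-36 - 6*(13 + 92)) - sqrt(9097) = (-36 - 6*105) - sqrt(9097) = (-36 - 630) - sqrt(9097) = -666 - sqrt(9097)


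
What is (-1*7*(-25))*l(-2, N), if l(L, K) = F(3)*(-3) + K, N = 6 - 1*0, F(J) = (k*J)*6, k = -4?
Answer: 38850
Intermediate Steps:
F(J) = -24*J (F(J) = -4*J*6 = -24*J)
N = 6 (N = 6 + 0 = 6)
l(L, K) = 216 + K (l(L, K) = -24*3*(-3) + K = -72*(-3) + K = 216 + K)
(-1*7*(-25))*l(-2, N) = (-1*7*(-25))*(216 + 6) = -7*(-25)*222 = 175*222 = 38850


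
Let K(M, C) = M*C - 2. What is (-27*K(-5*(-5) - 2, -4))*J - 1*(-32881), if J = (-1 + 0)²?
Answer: 35419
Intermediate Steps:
J = 1 (J = (-1)² = 1)
K(M, C) = -2 + C*M (K(M, C) = C*M - 2 = -2 + C*M)
(-27*K(-5*(-5) - 2, -4))*J - 1*(-32881) = -27*(-2 - 4*(-5*(-5) - 2))*1 - 1*(-32881) = -27*(-2 - 4*(25 - 2))*1 + 32881 = -27*(-2 - 4*23)*1 + 32881 = -27*(-2 - 92)*1 + 32881 = -27*(-94)*1 + 32881 = 2538*1 + 32881 = 2538 + 32881 = 35419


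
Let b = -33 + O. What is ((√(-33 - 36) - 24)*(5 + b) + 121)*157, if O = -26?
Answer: 222469 - 8478*I*√69 ≈ 2.2247e+5 - 70424.0*I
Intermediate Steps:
b = -59 (b = -33 - 26 = -59)
((√(-33 - 36) - 24)*(5 + b) + 121)*157 = ((√(-33 - 36) - 24)*(5 - 59) + 121)*157 = ((√(-69) - 24)*(-54) + 121)*157 = ((I*√69 - 24)*(-54) + 121)*157 = ((-24 + I*√69)*(-54) + 121)*157 = ((1296 - 54*I*√69) + 121)*157 = (1417 - 54*I*√69)*157 = 222469 - 8478*I*√69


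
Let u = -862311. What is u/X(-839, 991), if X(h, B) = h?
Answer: 862311/839 ≈ 1027.8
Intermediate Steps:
u/X(-839, 991) = -862311/(-839) = -862311*(-1/839) = 862311/839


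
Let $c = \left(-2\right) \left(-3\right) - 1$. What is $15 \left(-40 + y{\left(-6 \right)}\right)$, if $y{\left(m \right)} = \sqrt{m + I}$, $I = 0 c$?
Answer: $-600 + 15 i \sqrt{6} \approx -600.0 + 36.742 i$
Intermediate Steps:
$c = 5$ ($c = 6 - 1 = 5$)
$I = 0$ ($I = 0 \cdot 5 = 0$)
$y{\left(m \right)} = \sqrt{m}$ ($y{\left(m \right)} = \sqrt{m + 0} = \sqrt{m}$)
$15 \left(-40 + y{\left(-6 \right)}\right) = 15 \left(-40 + \sqrt{-6}\right) = 15 \left(-40 + i \sqrt{6}\right) = -600 + 15 i \sqrt{6}$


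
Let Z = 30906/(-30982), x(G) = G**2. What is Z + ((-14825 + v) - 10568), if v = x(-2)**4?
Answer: -389412720/15491 ≈ -25138.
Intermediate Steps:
v = 256 (v = ((-2)**2)**4 = 4**4 = 256)
Z = -15453/15491 (Z = 30906*(-1/30982) = -15453/15491 ≈ -0.99755)
Z + ((-14825 + v) - 10568) = -15453/15491 + ((-14825 + 256) - 10568) = -15453/15491 + (-14569 - 10568) = -15453/15491 - 25137 = -389412720/15491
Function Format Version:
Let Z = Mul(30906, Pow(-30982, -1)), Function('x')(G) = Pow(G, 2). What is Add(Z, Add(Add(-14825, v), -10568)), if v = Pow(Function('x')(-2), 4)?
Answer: Rational(-389412720, 15491) ≈ -25138.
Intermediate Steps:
v = 256 (v = Pow(Pow(-2, 2), 4) = Pow(4, 4) = 256)
Z = Rational(-15453, 15491) (Z = Mul(30906, Rational(-1, 30982)) = Rational(-15453, 15491) ≈ -0.99755)
Add(Z, Add(Add(-14825, v), -10568)) = Add(Rational(-15453, 15491), Add(Add(-14825, 256), -10568)) = Add(Rational(-15453, 15491), Add(-14569, -10568)) = Add(Rational(-15453, 15491), -25137) = Rational(-389412720, 15491)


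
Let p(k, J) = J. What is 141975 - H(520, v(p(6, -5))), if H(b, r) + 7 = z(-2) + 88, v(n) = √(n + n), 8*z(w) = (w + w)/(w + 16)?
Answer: 3973033/28 ≈ 1.4189e+5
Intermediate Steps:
z(w) = w/(4*(16 + w)) (z(w) = ((w + w)/(w + 16))/8 = ((2*w)/(16 + w))/8 = (2*w/(16 + w))/8 = w/(4*(16 + w)))
v(n) = √2*√n (v(n) = √(2*n) = √2*√n)
H(b, r) = 2267/28 (H(b, r) = -7 + ((¼)*(-2)/(16 - 2) + 88) = -7 + ((¼)*(-2)/14 + 88) = -7 + ((¼)*(-2)*(1/14) + 88) = -7 + (-1/28 + 88) = -7 + 2463/28 = 2267/28)
141975 - H(520, v(p(6, -5))) = 141975 - 1*2267/28 = 141975 - 2267/28 = 3973033/28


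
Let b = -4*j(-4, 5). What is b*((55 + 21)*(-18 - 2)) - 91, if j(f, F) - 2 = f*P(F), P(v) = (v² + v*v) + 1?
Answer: -1228251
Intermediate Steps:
P(v) = 1 + 2*v² (P(v) = (v² + v²) + 1 = 2*v² + 1 = 1 + 2*v²)
j(f, F) = 2 + f*(1 + 2*F²)
b = 808 (b = -4*(2 - 4*(1 + 2*5²)) = -4*(2 - 4*(1 + 2*25)) = -4*(2 - 4*(1 + 50)) = -4*(2 - 4*51) = -4*(2 - 204) = -4*(-202) = 808)
b*((55 + 21)*(-18 - 2)) - 91 = 808*((55 + 21)*(-18 - 2)) - 91 = 808*(76*(-20)) - 91 = 808*(-1520) - 91 = -1228160 - 91 = -1228251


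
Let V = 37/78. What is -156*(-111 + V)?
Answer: 17242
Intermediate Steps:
V = 37/78 (V = 37*(1/78) = 37/78 ≈ 0.47436)
-156*(-111 + V) = -156*(-111 + 37/78) = -156*(-8621/78) = 17242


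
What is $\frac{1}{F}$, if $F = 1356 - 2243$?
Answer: $- \frac{1}{887} \approx -0.0011274$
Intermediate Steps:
$F = -887$ ($F = 1356 - 2243 = -887$)
$\frac{1}{F} = \frac{1}{-887} = - \frac{1}{887}$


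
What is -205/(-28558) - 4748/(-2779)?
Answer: 136163079/79362682 ≈ 1.7157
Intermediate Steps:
-205/(-28558) - 4748/(-2779) = -205*(-1/28558) - 4748*(-1/2779) = 205/28558 + 4748/2779 = 136163079/79362682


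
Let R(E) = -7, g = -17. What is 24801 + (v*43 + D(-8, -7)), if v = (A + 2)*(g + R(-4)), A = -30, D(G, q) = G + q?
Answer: 53682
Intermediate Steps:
v = 672 (v = (-30 + 2)*(-17 - 7) = -28*(-24) = 672)
24801 + (v*43 + D(-8, -7)) = 24801 + (672*43 + (-8 - 7)) = 24801 + (28896 - 15) = 24801 + 28881 = 53682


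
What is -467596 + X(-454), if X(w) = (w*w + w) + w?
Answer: -262388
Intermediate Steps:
X(w) = w**2 + 2*w (X(w) = (w**2 + w) + w = (w + w**2) + w = w**2 + 2*w)
-467596 + X(-454) = -467596 - 454*(2 - 454) = -467596 - 454*(-452) = -467596 + 205208 = -262388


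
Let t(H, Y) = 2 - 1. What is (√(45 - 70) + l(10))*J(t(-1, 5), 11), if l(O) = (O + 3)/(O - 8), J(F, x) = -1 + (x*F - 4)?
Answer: 39 + 30*I ≈ 39.0 + 30.0*I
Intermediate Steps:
t(H, Y) = 1
J(F, x) = -5 + F*x (J(F, x) = -1 + (F*x - 4) = -1 + (-4 + F*x) = -5 + F*x)
l(O) = (3 + O)/(-8 + O)
(√(45 - 70) + l(10))*J(t(-1, 5), 11) = (√(45 - 70) + (3 + 10)/(-8 + 10))*(-5 + 1*11) = (√(-25) + 13/2)*(-5 + 11) = (5*I + (½)*13)*6 = (5*I + 13/2)*6 = (13/2 + 5*I)*6 = 39 + 30*I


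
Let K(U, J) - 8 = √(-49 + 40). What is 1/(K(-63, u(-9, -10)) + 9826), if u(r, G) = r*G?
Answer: 3278/32235855 - I/32235855 ≈ 0.00010169 - 3.1021e-8*I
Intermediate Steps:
u(r, G) = G*r
K(U, J) = 8 + 3*I (K(U, J) = 8 + √(-49 + 40) = 8 + √(-9) = 8 + 3*I)
1/(K(-63, u(-9, -10)) + 9826) = 1/((8 + 3*I) + 9826) = 1/(9834 + 3*I) = (9834 - 3*I)/96707565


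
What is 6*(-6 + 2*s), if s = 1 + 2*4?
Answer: 72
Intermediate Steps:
s = 9 (s = 1 + 8 = 9)
6*(-6 + 2*s) = 6*(-6 + 2*9) = 6*(-6 + 18) = 6*12 = 72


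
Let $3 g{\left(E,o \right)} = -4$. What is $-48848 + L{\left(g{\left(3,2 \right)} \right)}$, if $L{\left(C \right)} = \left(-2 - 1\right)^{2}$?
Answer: $-48839$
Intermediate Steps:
$g{\left(E,o \right)} = - \frac{4}{3}$ ($g{\left(E,o \right)} = \frac{1}{3} \left(-4\right) = - \frac{4}{3}$)
$L{\left(C \right)} = 9$ ($L{\left(C \right)} = \left(-3\right)^{2} = 9$)
$-48848 + L{\left(g{\left(3,2 \right)} \right)} = -48848 + 9 = -48839$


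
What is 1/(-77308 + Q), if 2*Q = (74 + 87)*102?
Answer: -1/69097 ≈ -1.4472e-5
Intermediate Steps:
Q = 8211 (Q = ((74 + 87)*102)/2 = (161*102)/2 = (1/2)*16422 = 8211)
1/(-77308 + Q) = 1/(-77308 + 8211) = 1/(-69097) = -1/69097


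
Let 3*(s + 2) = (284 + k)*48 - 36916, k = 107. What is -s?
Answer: 18154/3 ≈ 6051.3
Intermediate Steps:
s = -18154/3 (s = -2 + ((284 + 107)*48 - 36916)/3 = -2 + (391*48 - 36916)/3 = -2 + (18768 - 36916)/3 = -2 + (1/3)*(-18148) = -2 - 18148/3 = -18154/3 ≈ -6051.3)
-s = -1*(-18154/3) = 18154/3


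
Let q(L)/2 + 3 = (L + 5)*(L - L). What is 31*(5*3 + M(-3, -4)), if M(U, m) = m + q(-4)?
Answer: 155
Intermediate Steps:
q(L) = -6 (q(L) = -6 + 2*((L + 5)*(L - L)) = -6 + 2*((5 + L)*0) = -6 + 2*0 = -6 + 0 = -6)
M(U, m) = -6 + m (M(U, m) = m - 6 = -6 + m)
31*(5*3 + M(-3, -4)) = 31*(5*3 + (-6 - 4)) = 31*(15 - 10) = 31*5 = 155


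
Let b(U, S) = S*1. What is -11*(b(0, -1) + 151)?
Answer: -1650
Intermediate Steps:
b(U, S) = S
-11*(b(0, -1) + 151) = -11*(-1 + 151) = -11*150 = -1650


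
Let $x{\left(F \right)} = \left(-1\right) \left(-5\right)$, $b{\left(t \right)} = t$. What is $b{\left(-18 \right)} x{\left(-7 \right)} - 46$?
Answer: $-136$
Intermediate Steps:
$x{\left(F \right)} = 5$
$b{\left(-18 \right)} x{\left(-7 \right)} - 46 = \left(-18\right) 5 - 46 = -90 - 46 = -136$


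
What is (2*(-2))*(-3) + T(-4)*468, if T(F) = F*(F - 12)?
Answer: 29964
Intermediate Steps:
T(F) = F*(-12 + F)
(2*(-2))*(-3) + T(-4)*468 = (2*(-2))*(-3) - 4*(-12 - 4)*468 = -4*(-3) - 4*(-16)*468 = 12 + 64*468 = 12 + 29952 = 29964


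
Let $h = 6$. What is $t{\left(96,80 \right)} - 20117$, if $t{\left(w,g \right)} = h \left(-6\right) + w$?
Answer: $-20057$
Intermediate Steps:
$t{\left(w,g \right)} = -36 + w$ ($t{\left(w,g \right)} = 6 \left(-6\right) + w = -36 + w$)
$t{\left(96,80 \right)} - 20117 = \left(-36 + 96\right) - 20117 = 60 - 20117 = -20057$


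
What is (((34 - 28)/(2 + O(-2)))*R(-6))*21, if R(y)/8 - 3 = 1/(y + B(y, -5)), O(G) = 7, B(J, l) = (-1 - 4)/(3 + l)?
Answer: 304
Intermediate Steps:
B(J, l) = -5/(3 + l)
R(y) = 24 + 8/(5/2 + y) (R(y) = 24 + 8/(y - 5/(3 - 5)) = 24 + 8/(y - 5/(-2)) = 24 + 8/(y - 5*(-½)) = 24 + 8/(y + 5/2) = 24 + 8/(5/2 + y))
(((34 - 28)/(2 + O(-2)))*R(-6))*21 = (((34 - 28)/(2 + 7))*(8*(17 + 6*(-6))/(5 + 2*(-6))))*21 = ((6/9)*(8*(17 - 36)/(5 - 12)))*21 = ((6*(⅑))*(8*(-19)/(-7)))*21 = (2*(8*(-⅐)*(-19))/3)*21 = ((⅔)*(152/7))*21 = (304/21)*21 = 304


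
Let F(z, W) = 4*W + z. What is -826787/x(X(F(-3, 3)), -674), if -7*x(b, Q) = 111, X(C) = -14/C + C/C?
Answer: 5787509/111 ≈ 52140.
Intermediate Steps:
F(z, W) = z + 4*W
X(C) = 1 - 14/C (X(C) = -14/C + 1 = 1 - 14/C)
x(b, Q) = -111/7 (x(b, Q) = -⅐*111 = -111/7)
-826787/x(X(F(-3, 3)), -674) = -826787/(-111/7) = -826787*(-7/111) = 5787509/111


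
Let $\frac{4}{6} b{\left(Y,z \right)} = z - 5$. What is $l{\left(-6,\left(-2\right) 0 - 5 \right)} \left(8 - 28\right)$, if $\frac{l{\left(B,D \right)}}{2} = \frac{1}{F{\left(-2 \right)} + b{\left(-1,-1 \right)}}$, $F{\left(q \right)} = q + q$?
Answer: $\frac{40}{13} \approx 3.0769$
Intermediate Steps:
$F{\left(q \right)} = 2 q$
$b{\left(Y,z \right)} = - \frac{15}{2} + \frac{3 z}{2}$ ($b{\left(Y,z \right)} = \frac{3 \left(z - 5\right)}{2} = \frac{3 \left(-5 + z\right)}{2} = - \frac{15}{2} + \frac{3 z}{2}$)
$l{\left(B,D \right)} = - \frac{2}{13}$ ($l{\left(B,D \right)} = \frac{2}{2 \left(-2\right) + \left(- \frac{15}{2} + \frac{3}{2} \left(-1\right)\right)} = \frac{2}{-4 - 9} = \frac{2}{-13} = 2 \left(- \frac{1}{13}\right) = - \frac{2}{13}$)
$l{\left(-6,\left(-2\right) 0 - 5 \right)} \left(8 - 28\right) = - \frac{2 \left(8 - 28\right)}{13} = \left(- \frac{2}{13}\right) \left(-20\right) = \frac{40}{13}$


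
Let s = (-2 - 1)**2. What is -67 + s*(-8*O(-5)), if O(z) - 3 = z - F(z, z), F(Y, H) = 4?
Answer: 365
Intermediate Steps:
O(z) = -1 + z (O(z) = 3 + (z - 1*4) = 3 + (z - 4) = 3 + (-4 + z) = -1 + z)
s = 9 (s = (-3)**2 = 9)
-67 + s*(-8*O(-5)) = -67 + 9*(-8*(-1 - 5)) = -67 + 9*(-8*(-6)) = -67 + 9*48 = -67 + 432 = 365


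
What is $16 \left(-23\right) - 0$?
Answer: $-368$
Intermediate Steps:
$16 \left(-23\right) - 0 = -368 + 0 = -368$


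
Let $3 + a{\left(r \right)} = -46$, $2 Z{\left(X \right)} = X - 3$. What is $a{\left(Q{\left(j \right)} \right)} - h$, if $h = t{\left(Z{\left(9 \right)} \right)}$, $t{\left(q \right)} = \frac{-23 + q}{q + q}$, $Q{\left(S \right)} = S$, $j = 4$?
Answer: $- \frac{137}{3} \approx -45.667$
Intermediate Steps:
$Z{\left(X \right)} = - \frac{3}{2} + \frac{X}{2}$ ($Z{\left(X \right)} = \frac{X - 3}{2} = \frac{-3 + X}{2} = - \frac{3}{2} + \frac{X}{2}$)
$a{\left(r \right)} = -49$ ($a{\left(r \right)} = -3 - 46 = -49$)
$t{\left(q \right)} = \frac{-23 + q}{2 q}$
$h = - \frac{10}{3}$ ($h = \frac{-23 + \left(- \frac{3}{2} + \frac{1}{2} \cdot 9\right)}{2 \left(- \frac{3}{2} + \frac{1}{2} \cdot 9\right)} = \frac{-23 + \left(- \frac{3}{2} + \frac{9}{2}\right)}{2 \left(- \frac{3}{2} + \frac{9}{2}\right)} = \frac{-23 + 3}{2 \cdot 3} = \frac{1}{2} \cdot \frac{1}{3} \left(-20\right) = - \frac{10}{3} \approx -3.3333$)
$a{\left(Q{\left(j \right)} \right)} - h = -49 - - \frac{10}{3} = -49 + \frac{10}{3} = - \frac{137}{3}$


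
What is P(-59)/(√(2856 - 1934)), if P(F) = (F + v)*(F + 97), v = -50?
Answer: -2071*√922/461 ≈ -136.41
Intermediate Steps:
P(F) = (-50 + F)*(97 + F) (P(F) = (F - 50)*(F + 97) = (-50 + F)*(97 + F))
P(-59)/(√(2856 - 1934)) = (-4850 + (-59)² + 47*(-59))/(√(2856 - 1934)) = (-4850 + 3481 - 2773)/(√922) = -2071*√922/461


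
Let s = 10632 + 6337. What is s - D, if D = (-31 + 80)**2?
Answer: 14568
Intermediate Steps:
s = 16969
D = 2401 (D = 49**2 = 2401)
s - D = 16969 - 1*2401 = 16969 - 2401 = 14568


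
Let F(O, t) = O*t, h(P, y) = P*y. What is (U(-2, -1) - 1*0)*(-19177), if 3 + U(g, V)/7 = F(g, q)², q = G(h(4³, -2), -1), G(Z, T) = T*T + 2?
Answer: -4429887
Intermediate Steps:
G(Z, T) = 2 + T² (G(Z, T) = T² + 2 = 2 + T²)
q = 3 (q = 2 + (-1)² = 2 + 1 = 3)
U(g, V) = -21 + 63*g² (U(g, V) = -21 + 7*(g*3)² = -21 + 7*(3*g)² = -21 + 7*(9*g²) = -21 + 63*g²)
(U(-2, -1) - 1*0)*(-19177) = ((-21 + 63*(-2)²) - 1*0)*(-19177) = ((-21 + 63*4) + 0)*(-19177) = ((-21 + 252) + 0)*(-19177) = (231 + 0)*(-19177) = 231*(-19177) = -4429887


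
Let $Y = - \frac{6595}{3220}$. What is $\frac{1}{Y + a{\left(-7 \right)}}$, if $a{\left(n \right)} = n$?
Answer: $- \frac{644}{5827} \approx -0.11052$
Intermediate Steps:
$Y = - \frac{1319}{644}$ ($Y = \left(-6595\right) \frac{1}{3220} = - \frac{1319}{644} \approx -2.0481$)
$\frac{1}{Y + a{\left(-7 \right)}} = \frac{1}{- \frac{1319}{644} - 7} = \frac{1}{- \frac{5827}{644}} = - \frac{644}{5827}$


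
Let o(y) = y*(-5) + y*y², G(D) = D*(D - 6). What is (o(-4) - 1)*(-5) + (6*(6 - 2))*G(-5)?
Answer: 1545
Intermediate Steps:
G(D) = D*(-6 + D)
o(y) = y³ - 5*y (o(y) = -5*y + y³ = y³ - 5*y)
(o(-4) - 1)*(-5) + (6*(6 - 2))*G(-5) = (-4*(-5 + (-4)²) - 1)*(-5) + (6*(6 - 2))*(-5*(-6 - 5)) = (-4*(-5 + 16) - 1)*(-5) + (6*4)*(-5*(-11)) = (-4*11 - 1)*(-5) + 24*55 = (-44 - 1)*(-5) + 1320 = -45*(-5) + 1320 = 225 + 1320 = 1545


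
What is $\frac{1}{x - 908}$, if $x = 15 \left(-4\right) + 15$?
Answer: $- \frac{1}{953} \approx -0.0010493$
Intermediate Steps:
$x = -45$ ($x = -60 + 15 = -45$)
$\frac{1}{x - 908} = \frac{1}{-45 - 908} = \frac{1}{-953} = - \frac{1}{953}$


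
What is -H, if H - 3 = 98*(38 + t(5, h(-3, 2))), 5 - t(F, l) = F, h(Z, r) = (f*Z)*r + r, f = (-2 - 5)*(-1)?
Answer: -3727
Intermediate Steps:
f = 7 (f = -7*(-1) = 7)
h(Z, r) = r + 7*Z*r (h(Z, r) = (7*Z)*r + r = 7*Z*r + r = r + 7*Z*r)
t(F, l) = 5 - F
H = 3727 (H = 3 + 98*(38 + (5 - 1*5)) = 3 + 98*(38 + (5 - 5)) = 3 + 98*(38 + 0) = 3 + 98*38 = 3 + 3724 = 3727)
-H = -1*3727 = -3727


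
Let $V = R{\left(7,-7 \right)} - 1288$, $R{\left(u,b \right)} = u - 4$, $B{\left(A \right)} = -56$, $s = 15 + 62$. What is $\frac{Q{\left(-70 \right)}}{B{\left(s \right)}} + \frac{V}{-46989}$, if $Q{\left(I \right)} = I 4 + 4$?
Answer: $\frac{3260231}{657846} \approx 4.9559$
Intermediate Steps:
$s = 77$
$R{\left(u,b \right)} = -4 + u$ ($R{\left(u,b \right)} = u - 4 = -4 + u$)
$V = -1285$ ($V = \left(-4 + 7\right) - 1288 = 3 - 1288 = -1285$)
$Q{\left(I \right)} = 4 + 4 I$ ($Q{\left(I \right)} = 4 I + 4 = 4 + 4 I$)
$\frac{Q{\left(-70 \right)}}{B{\left(s \right)}} + \frac{V}{-46989} = \frac{4 + 4 \left(-70\right)}{-56} - \frac{1285}{-46989} = \left(4 - 280\right) \left(- \frac{1}{56}\right) - - \frac{1285}{46989} = \left(-276\right) \left(- \frac{1}{56}\right) + \frac{1285}{46989} = \frac{69}{14} + \frac{1285}{46989} = \frac{3260231}{657846}$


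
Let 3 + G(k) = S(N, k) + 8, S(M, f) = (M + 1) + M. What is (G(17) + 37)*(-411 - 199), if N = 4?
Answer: -31110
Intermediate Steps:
S(M, f) = 1 + 2*M (S(M, f) = (1 + M) + M = 1 + 2*M)
G(k) = 14 (G(k) = -3 + ((1 + 2*4) + 8) = -3 + ((1 + 8) + 8) = -3 + (9 + 8) = -3 + 17 = 14)
(G(17) + 37)*(-411 - 199) = (14 + 37)*(-411 - 199) = 51*(-610) = -31110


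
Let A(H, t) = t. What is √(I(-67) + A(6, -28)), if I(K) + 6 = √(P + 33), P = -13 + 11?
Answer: √(-34 + √31) ≈ 5.3322*I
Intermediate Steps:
P = -2
I(K) = -6 + √31 (I(K) = -6 + √(-2 + 33) = -6 + √31)
√(I(-67) + A(6, -28)) = √((-6 + √31) - 28) = √(-34 + √31)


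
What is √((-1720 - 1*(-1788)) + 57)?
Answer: 5*√5 ≈ 11.180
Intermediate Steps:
√((-1720 - 1*(-1788)) + 57) = √((-1720 + 1788) + 57) = √(68 + 57) = √125 = 5*√5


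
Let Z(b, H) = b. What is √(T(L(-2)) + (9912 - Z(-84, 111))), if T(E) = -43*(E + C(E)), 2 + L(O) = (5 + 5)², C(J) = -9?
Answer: √6169 ≈ 78.543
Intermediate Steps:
L(O) = 98 (L(O) = -2 + (5 + 5)² = -2 + 10² = -2 + 100 = 98)
T(E) = 387 - 43*E (T(E) = -43*(E - 9) = -43*(-9 + E) = 387 - 43*E)
√(T(L(-2)) + (9912 - Z(-84, 111))) = √((387 - 43*98) + (9912 - 1*(-84))) = √((387 - 4214) + (9912 + 84)) = √(-3827 + 9996) = √6169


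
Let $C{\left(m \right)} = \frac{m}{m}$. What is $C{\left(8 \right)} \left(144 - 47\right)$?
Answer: $97$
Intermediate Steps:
$C{\left(m \right)} = 1$
$C{\left(8 \right)} \left(144 - 47\right) = 1 \left(144 - 47\right) = 1 \cdot 97 = 97$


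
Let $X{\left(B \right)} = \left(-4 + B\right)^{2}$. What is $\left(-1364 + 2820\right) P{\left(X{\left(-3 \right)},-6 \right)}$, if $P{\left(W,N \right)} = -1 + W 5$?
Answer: $355264$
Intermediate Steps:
$P{\left(W,N \right)} = -1 + 5 W$
$\left(-1364 + 2820\right) P{\left(X{\left(-3 \right)},-6 \right)} = \left(-1364 + 2820\right) \left(-1 + 5 \left(-4 - 3\right)^{2}\right) = 1456 \left(-1 + 5 \left(-7\right)^{2}\right) = 1456 \left(-1 + 5 \cdot 49\right) = 1456 \left(-1 + 245\right) = 1456 \cdot 244 = 355264$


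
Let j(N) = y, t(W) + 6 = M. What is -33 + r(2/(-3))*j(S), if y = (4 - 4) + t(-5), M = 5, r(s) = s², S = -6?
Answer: -301/9 ≈ -33.444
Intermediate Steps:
t(W) = -1 (t(W) = -6 + 5 = -1)
y = -1 (y = (4 - 4) - 1 = 0 - 1 = -1)
j(N) = -1
-33 + r(2/(-3))*j(S) = -33 + (2/(-3))²*(-1) = -33 + (2*(-⅓))²*(-1) = -33 + (-⅔)²*(-1) = -33 + (4/9)*(-1) = -33 - 4/9 = -301/9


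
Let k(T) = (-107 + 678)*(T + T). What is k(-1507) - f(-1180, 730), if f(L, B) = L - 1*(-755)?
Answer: -1720569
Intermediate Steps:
k(T) = 1142*T (k(T) = 571*(2*T) = 1142*T)
f(L, B) = 755 + L (f(L, B) = L + 755 = 755 + L)
k(-1507) - f(-1180, 730) = 1142*(-1507) - (755 - 1180) = -1720994 - 1*(-425) = -1720994 + 425 = -1720569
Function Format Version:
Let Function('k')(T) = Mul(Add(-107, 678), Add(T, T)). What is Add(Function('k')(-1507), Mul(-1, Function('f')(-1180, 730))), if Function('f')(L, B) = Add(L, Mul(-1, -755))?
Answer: -1720569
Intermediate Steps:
Function('k')(T) = Mul(1142, T) (Function('k')(T) = Mul(571, Mul(2, T)) = Mul(1142, T))
Function('f')(L, B) = Add(755, L) (Function('f')(L, B) = Add(L, 755) = Add(755, L))
Add(Function('k')(-1507), Mul(-1, Function('f')(-1180, 730))) = Add(Mul(1142, -1507), Mul(-1, Add(755, -1180))) = Add(-1720994, Mul(-1, -425)) = Add(-1720994, 425) = -1720569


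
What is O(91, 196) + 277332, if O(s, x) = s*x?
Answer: 295168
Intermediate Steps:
O(91, 196) + 277332 = 91*196 + 277332 = 17836 + 277332 = 295168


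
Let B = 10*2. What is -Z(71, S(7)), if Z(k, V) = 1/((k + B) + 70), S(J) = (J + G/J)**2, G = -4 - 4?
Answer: -1/161 ≈ -0.0062112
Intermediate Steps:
B = 20
G = -8
S(J) = (J - 8/J)**2
Z(k, V) = 1/(90 + k) (Z(k, V) = 1/((k + 20) + 70) = 1/((20 + k) + 70) = 1/(90 + k))
-Z(71, S(7)) = -1/(90 + 71) = -1/161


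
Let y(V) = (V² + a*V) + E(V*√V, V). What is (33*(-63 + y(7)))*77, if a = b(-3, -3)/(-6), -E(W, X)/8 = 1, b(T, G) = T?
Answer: -94017/2 ≈ -47009.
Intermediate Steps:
E(W, X) = -8 (E(W, X) = -8*1 = -8)
a = ½ (a = -3/(-6) = -3*(-⅙) = ½ ≈ 0.50000)
y(V) = -8 + V² + V/2 (y(V) = (V² + V/2) - 8 = -8 + V² + V/2)
(33*(-63 + y(7)))*77 = (33*(-63 + (-8 + 7² + (½)*7)))*77 = (33*(-63 + (-8 + 49 + 7/2)))*77 = (33*(-63 + 89/2))*77 = (33*(-37/2))*77 = -1221/2*77 = -94017/2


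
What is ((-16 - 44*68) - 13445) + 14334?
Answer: -2119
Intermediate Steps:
((-16 - 44*68) - 13445) + 14334 = ((-16 - 2992) - 13445) + 14334 = (-3008 - 13445) + 14334 = -16453 + 14334 = -2119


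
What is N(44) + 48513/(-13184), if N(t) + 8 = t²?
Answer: 246313/128 ≈ 1924.3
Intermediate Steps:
N(t) = -8 + t²
N(44) + 48513/(-13184) = (-8 + 44²) + 48513/(-13184) = (-8 + 1936) + 48513*(-1/13184) = 1928 - 471/128 = 246313/128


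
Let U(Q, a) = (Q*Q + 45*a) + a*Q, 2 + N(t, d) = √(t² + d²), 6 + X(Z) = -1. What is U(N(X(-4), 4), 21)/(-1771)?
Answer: -972/1771 - 17*√65/1771 ≈ -0.62623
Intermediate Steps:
X(Z) = -7 (X(Z) = -6 - 1 = -7)
N(t, d) = -2 + √(d² + t²) (N(t, d) = -2 + √(t² + d²) = -2 + √(d² + t²))
U(Q, a) = Q² + 45*a + Q*a (U(Q, a) = (Q² + 45*a) + Q*a = Q² + 45*a + Q*a)
U(N(X(-4), 4), 21)/(-1771) = ((-2 + √(4² + (-7)²))² + 45*21 + (-2 + √(4² + (-7)²))*21)/(-1771) = ((-2 + √(16 + 49))² + 945 + (-2 + √(16 + 49))*21)*(-1/1771) = ((-2 + √65)² + 945 + (-2 + √65)*21)*(-1/1771) = ((-2 + √65)² + 945 + (-42 + 21*√65))*(-1/1771) = (903 + (-2 + √65)² + 21*√65)*(-1/1771) = -129/253 - 3*√65/253 - (-2 + √65)²/1771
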